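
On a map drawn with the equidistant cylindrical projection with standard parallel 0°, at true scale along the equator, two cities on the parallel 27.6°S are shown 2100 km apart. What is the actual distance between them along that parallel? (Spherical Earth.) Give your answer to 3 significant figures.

1860 km

For the equirectangular projection with φ₀ = 0 (plate carrée), h = 1 along meridians and k = sec φ along parallels.
Along the parallel at 27.6°, map distances are exaggerated by k = sec 27.6° = 1.128.
True distance = 2100 / 1.128 = 2100 × cos 27.6° ≈ 1860 km.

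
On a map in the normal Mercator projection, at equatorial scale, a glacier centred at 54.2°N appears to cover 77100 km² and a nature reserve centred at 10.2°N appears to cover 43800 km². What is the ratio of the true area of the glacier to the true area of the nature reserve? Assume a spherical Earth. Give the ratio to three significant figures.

0.622

On Mercator the areal scale is sec²φ, so true area = apparent × cos²φ.
True area of glacier: 77100 × cos²(54.2°) = 77100 × 0.3422 = 26380 km².
True area of nature reserve: 43800 × cos²(10.2°) = 43800 × 0.9686 = 42430 km².
Ratio = 26380 / 42430 ≈ 0.622.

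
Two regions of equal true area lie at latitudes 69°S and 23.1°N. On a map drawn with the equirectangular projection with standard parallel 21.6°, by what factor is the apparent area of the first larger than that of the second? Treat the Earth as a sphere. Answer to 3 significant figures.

With standard parallel φ₀ = 21.6°, the equirectangular projection gives x = Rλ cos φ₀, y = Rφ, so h = 1 and k = cos 21.6° / cos φ.
Areal scale at 69°: h·k = 1.000 × 2.594 = 2.594.
Areal scale at 23.1°: h·k = 1.000 × 1.011 = 1.011.
Ratio = 2.594/1.011 ≈ 2.57.

2.57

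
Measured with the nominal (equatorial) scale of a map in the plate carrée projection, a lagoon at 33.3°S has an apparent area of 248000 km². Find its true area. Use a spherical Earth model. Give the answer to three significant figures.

207000 km²

Plate carrée maps x = Rλ, y = Rφ. The meridian scale is h = 1 and the parallel scale is k = 1/cos φ = sec φ.
Areal scale = h·k = 1 × sec φ; at 33.3°, h = 1.000, k = 1.196, so h·k = 1.196.
True area = apparent / (areal scale) = 248000 / 1.196 ≈ 207000 km².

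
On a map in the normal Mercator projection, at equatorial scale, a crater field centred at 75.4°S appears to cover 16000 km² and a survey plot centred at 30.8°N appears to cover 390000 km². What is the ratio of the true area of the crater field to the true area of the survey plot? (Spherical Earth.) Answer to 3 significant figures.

0.00353

Mercator's areal exaggeration is sec²φ; hence true area = (apparent area) · cos²φ.
True area of crater field: 16000 × cos²(75.4°) = 16000 × 0.06354 = 1017 km².
True area of survey plot: 390000 × cos²(30.8°) = 390000 × 0.7378 = 287700 km².
Ratio = 1017 / 287700 ≈ 0.00353.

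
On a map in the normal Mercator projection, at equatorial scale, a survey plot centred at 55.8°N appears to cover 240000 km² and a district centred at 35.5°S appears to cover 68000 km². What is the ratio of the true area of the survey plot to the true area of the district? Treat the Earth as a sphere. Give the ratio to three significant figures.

Mercator's areal exaggeration is sec²φ; hence true area = (apparent area) · cos²φ.
True area of survey plot: 240000 × cos²(55.8°) = 240000 × 0.3159 = 75830 km².
True area of district: 68000 × cos²(35.5°) = 68000 × 0.6628 = 45070 km².
Ratio = 75830 / 45070 ≈ 1.68.

1.68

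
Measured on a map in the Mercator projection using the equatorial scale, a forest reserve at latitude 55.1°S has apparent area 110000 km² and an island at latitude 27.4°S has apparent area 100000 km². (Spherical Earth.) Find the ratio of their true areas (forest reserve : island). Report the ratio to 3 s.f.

On Mercator the areal scale is sec²φ, so true area = apparent × cos²φ.
True area of forest reserve: 110000 × cos²(55.1°) = 110000 × 0.3274 = 36010 km².
True area of island: 100000 × cos²(27.4°) = 100000 × 0.7882 = 78820 km².
Ratio = 36010 / 78820 ≈ 0.457.

0.457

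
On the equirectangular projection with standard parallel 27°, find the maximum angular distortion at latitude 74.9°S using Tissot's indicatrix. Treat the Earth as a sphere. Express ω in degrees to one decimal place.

In the equirectangular projection with standard parallel φ₀ = 27° (x = Rλ cos φ₀, y = Rφ), meridians are true-scale (h = 1) and the parallel scale is k = cos φ₀ / cos φ.
At 74.9°: h = 1.000, k = 3.420; principal scales a = 3.420, b = 1.000.
sin(ω/2) = (a − b)/(a + b) = 2.420/4.420 = 0.5475, so ω = 2 arcsin(0.5475) ≈ 66.4°.

66.4°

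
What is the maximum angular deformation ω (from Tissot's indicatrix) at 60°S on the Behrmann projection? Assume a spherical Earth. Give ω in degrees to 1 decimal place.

60.0°

The Behrmann projection is cylindrical equal-area with φ₀ = 30°. Cylindrical equal-area (φ₀ = 30°): h = cos φ / cos 30° along meridians, k = cos 30° / cos φ along parallels; h·k = 1.
At 60°: h = 0.5774, k = 1.732; principal scales a = 1.732, b = 0.5774.
sin(ω/2) = (a − b)/(a + b) = 1.155/2.309 = 0.5000, so ω = 2 arcsin(0.5000) ≈ 60.0°.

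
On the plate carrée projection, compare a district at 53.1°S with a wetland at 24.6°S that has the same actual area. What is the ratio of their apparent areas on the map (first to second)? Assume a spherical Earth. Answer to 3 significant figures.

1.51

Plate carrée maps x = Rλ, y = Rφ. The meridian scale is h = 1 and the parallel scale is k = 1/cos φ = sec φ.
Areal scale at 53.1°: h·k = 1.000 × 1.666 = 1.666.
Areal scale at 24.6°: h·k = 1.000 × 1.100 = 1.100.
Ratio = 1.666/1.100 ≈ 1.51.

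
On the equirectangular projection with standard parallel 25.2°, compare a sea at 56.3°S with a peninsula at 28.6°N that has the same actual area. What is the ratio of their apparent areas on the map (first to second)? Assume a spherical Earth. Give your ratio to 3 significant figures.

With standard parallel φ₀ = 25.2°, the equirectangular projection gives x = Rλ cos φ₀, y = Rφ, so h = 1 and k = cos 25.2° / cos φ.
Areal scale at 56.3°: h·k = 1.000 × 1.631 = 1.631.
Areal scale at 28.6°: h·k = 1.000 × 1.031 = 1.031.
Ratio = 1.631/1.031 ≈ 1.58.

1.58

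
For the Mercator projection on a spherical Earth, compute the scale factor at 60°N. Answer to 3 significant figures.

2.00

Mercator is conformal, so the point scale is isotropic: h = k = sec φ = 1/cos φ.
k = 1/cos 60° = 1/0.5000 = 2.000.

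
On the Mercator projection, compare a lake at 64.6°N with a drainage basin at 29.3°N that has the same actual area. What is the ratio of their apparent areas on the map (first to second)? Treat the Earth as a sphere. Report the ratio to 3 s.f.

4.13

Mercator areal scale is sec²φ.
At 64.6°: sec²(64.6°) = 1/0.4289² = 5.435.
At 29.3°: sec²(29.3°) = 1/0.8721² = 1.315.
Ratio = 5.435/1.315 = cos²(29.3°)/cos²(64.6°) ≈ 4.13.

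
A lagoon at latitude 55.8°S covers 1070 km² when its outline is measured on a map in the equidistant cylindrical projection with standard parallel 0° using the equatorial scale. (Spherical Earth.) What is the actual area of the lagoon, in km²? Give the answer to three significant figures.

601 km²

For the equirectangular projection with φ₀ = 0 (plate carrée), h = 1 along meridians and k = sec φ along parallels.
Areal scale = h·k = 1 × sec φ; at 55.8°, h = 1.000, k = 1.779, so h·k = 1.779.
True area = apparent / (areal scale) = 1070 / 1.779 ≈ 601 km².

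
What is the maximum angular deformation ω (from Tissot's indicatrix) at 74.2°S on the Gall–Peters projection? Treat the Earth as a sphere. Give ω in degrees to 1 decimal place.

The Gall–Peters projection is cylindrical equal-area with φ₀ = 45°. For cylindrical equal-area with standard parallel φ₀, h = cos φ / cos φ₀ and k = cos φ₀ / cos φ, so h·k = 1.
At 74.2°: h = 0.3851, k = 2.597; principal scales a = 2.597, b = 0.3851.
sin(ω/2) = (a − b)/(a + b) = 2.212/2.982 = 0.7417, so ω = 2 arcsin(0.7417) ≈ 95.8°.

95.8°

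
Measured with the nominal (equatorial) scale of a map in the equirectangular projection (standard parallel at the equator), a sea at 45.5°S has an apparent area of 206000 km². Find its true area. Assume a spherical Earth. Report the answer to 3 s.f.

144000 km²

Plate carrée maps x = Rλ, y = Rφ. The meridian scale is h = 1 and the parallel scale is k = 1/cos φ = sec φ.
Areal scale = h·k = 1 × sec φ; at 45.5°, h = 1.000, k = 1.427, so h·k = 1.427.
True area = apparent / (areal scale) = 206000 / 1.427 ≈ 144000 km².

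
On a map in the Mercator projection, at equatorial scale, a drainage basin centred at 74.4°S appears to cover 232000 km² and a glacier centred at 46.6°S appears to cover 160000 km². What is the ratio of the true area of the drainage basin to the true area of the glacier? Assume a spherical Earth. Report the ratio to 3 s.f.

Since Mercator area scale is 1/cos²φ, the true area equals the apparent area multiplied by cos²φ.
True area of drainage basin: 232000 × cos²(74.4°) = 232000 × 0.07232 = 16780 km².
True area of glacier: 160000 × cos²(46.6°) = 160000 × 0.4721 = 75530 km².
Ratio = 16780 / 75530 ≈ 0.222.

0.222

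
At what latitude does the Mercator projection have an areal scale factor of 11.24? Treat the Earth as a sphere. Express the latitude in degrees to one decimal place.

72.6°

Mercator areal scale is sec²φ.
sec²φ = 11.24  ⇒  cos²φ = 0.08897  ⇒  cos φ = 0.2983.
φ = arccos(0.2983) ≈ 72.6°.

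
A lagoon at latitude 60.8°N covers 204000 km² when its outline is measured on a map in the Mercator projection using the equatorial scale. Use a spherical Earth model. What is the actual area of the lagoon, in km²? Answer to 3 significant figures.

48600 km²

The Mercator projection is conformal; its linear scale factor is the same in every direction and equals sec φ = 1/cos φ.
Areal scale = k² = sec²φ = 1/cos²(60.8°) = 1/0.4879² = 4.202.
True area = apparent / (areal scale) = 204000 / 4.202 ≈ 48600 km².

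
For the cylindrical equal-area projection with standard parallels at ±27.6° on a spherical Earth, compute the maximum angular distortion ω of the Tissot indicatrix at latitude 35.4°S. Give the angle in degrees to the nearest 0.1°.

9.6°

For cylindrical equal-area with standard parallel φ₀, h = cos φ / cos φ₀ and k = cos φ₀ / cos φ, so h·k = 1.
At 35.4°: h = 0.9198, k = 1.087; principal scales a = 1.087, b = 0.9198.
sin(ω/2) = (a − b)/(a + b) = 0.1674/2.007 = 0.08341, so ω = 2 arcsin(0.08341) ≈ 9.6°.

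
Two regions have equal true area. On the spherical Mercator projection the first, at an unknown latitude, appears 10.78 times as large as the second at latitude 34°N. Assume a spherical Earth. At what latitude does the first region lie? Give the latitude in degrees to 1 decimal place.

75.4°

Mercator areal scale is sec²φ, so apparent-area ratio = sec²φ₁ / sec²φ₂ = cos²φ₂ / cos²φ₁.
cos²φ₂ / cos²φ₁ = 10.78  ⇒  cos φ₁ = cos 34° / √10.78 = 0.8290/3.283 = 0.2525.
φ₁ = arccos(0.2525) ≈ 75.4°.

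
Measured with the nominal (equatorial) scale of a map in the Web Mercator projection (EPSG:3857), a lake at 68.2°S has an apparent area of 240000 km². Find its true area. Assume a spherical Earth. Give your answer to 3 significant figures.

33100 km²

For Mercator, h = k = sec φ (a conformal cylindrical projection has a single point scale, 1/cos φ).
Areal scale = k² = sec²φ = 1/cos²(68.2°) = 1/0.3714² = 7.251.
True area = apparent / (areal scale) = 240000 / 7.251 ≈ 33100 km².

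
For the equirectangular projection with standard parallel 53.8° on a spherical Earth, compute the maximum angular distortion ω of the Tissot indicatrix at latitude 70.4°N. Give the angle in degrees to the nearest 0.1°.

With standard parallel φ₀ = 53.8°, the equirectangular projection gives x = Rλ cos φ₀, y = Rφ, so h = 1 and k = cos 53.8° / cos φ.
At 70.4°: h = 1.000, k = 1.761; principal scales a = 1.761, b = 1.000.
sin(ω/2) = (a − b)/(a + b) = 0.7606/2.761 = 0.2755, so ω = 2 arcsin(0.2755) ≈ 32.0°.

32.0°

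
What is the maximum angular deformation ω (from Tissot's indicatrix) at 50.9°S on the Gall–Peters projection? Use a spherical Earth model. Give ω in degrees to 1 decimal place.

The Gall–Peters projection is cylindrical equal-area with φ₀ = 45°. A cylindrical equal-area projection with standard parallel φ₀ has meridian scale h = cos φ / cos φ₀ and parallel scale k = cos φ₀ / cos φ (so areas are preserved, h·k = 1).
At 50.9°: h = 0.8919, k = 1.121; principal scales a = 1.121, b = 0.8919.
sin(ω/2) = (a − b)/(a + b) = 0.2293/2.013 = 0.1139, so ω = 2 arcsin(0.1139) ≈ 13.1°.

13.1°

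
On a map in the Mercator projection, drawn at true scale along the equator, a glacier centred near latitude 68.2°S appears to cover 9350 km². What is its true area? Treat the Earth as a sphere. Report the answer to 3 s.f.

For Mercator, h = k = sec φ (a conformal cylindrical projection has a single point scale, 1/cos φ).
Areal scale = k² = sec²φ = 1/cos²(68.2°) = 1/0.3714² = 7.251.
True area = apparent / (areal scale) = 9350 / 7.251 ≈ 1290 km².

1290 km²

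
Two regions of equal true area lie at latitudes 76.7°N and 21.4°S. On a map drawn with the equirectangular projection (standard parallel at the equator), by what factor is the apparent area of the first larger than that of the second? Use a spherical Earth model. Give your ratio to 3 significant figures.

Plate carrée maps x = Rλ, y = Rφ. The meridian scale is h = 1 and the parallel scale is k = 1/cos φ = sec φ.
Areal scale at 76.7°: h·k = 1.000 × 4.347 = 4.347.
Areal scale at 21.4°: h·k = 1.000 × 1.074 = 1.074.
Ratio = 4.347/1.074 ≈ 4.05.

4.05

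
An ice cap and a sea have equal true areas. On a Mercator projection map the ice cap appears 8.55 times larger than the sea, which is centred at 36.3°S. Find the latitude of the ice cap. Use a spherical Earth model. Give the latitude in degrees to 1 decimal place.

74.0°

Mercator areal scale is sec²φ, so apparent-area ratio = sec²φ₁ / sec²φ₂ = cos²φ₂ / cos²φ₁.
cos²φ₂ / cos²φ₁ = 8.55  ⇒  cos φ₁ = cos 36.3° / √8.55 = 0.8059/2.924 = 0.2756.
φ₁ = arccos(0.2756) ≈ 74.0°.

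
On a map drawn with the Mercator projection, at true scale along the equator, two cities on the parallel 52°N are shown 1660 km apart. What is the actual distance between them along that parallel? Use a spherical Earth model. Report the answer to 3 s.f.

1020 km

Mercator is conformal, so the point scale is isotropic: h = k = sec φ = 1/cos φ.
Along the parallel at 52°, map distances are exaggerated by k = sec 52° = 1.624.
True distance = 1660 / 1.624 = 1660 × cos 52° ≈ 1020 km.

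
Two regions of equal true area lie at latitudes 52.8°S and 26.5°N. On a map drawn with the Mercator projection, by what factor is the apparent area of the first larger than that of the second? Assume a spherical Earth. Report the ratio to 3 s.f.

2.19

Mercator is conformal with k = sec φ, so areal scale = k² = sec²φ.
At 52.8°: sec²(52.8°) = 1/0.6046² = 2.736.
At 26.5°: sec²(26.5°) = 1/0.8949² = 1.249.
Ratio = 2.736/1.249 = cos²(26.5°)/cos²(52.8°) ≈ 2.19.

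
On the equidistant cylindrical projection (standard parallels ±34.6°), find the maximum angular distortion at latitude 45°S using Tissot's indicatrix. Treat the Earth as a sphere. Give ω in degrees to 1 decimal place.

The equidistant cylindrical projection with φ₀ = 34.6° has h = 1 (meridians true) and k = cos φ₀ / cos φ along parallels.
At 45°: h = 1.000, k = 1.164; principal scales a = 1.164, b = 1.000.
sin(ω/2) = (a − b)/(a + b) = 0.1641/2.164 = 0.07582, so ω = 2 arcsin(0.07582) ≈ 8.7°.

8.7°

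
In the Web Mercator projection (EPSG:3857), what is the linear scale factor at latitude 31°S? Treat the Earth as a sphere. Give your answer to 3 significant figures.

Mercator is conformal, so the point scale is isotropic: h = k = sec φ = 1/cos φ.
k = 1/cos 31° = 1/0.8572 = 1.167.

1.17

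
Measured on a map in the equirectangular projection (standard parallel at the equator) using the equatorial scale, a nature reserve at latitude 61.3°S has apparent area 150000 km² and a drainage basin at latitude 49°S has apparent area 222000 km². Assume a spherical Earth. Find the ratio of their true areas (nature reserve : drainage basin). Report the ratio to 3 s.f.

On the plate carrée, areal scale = h·k = 1 × sec φ, so true area = apparent × cos φ.
True area of nature reserve: 150000 × cos(61.3°) = 150000 × 0.4802 = 72030 km².
True area of drainage basin: 222000 × cos(49°) = 222000 × 0.6561 = 145600 km².
Ratio = 72030 / 145600 ≈ 0.495.

0.495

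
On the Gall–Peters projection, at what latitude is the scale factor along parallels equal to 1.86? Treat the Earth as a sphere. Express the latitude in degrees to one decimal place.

The Gall–Peters projection is cylindrical equal-area with φ₀ = 45°. A cylindrical equal-area projection with standard parallel φ₀ has meridian scale h = cos φ / cos φ₀ and parallel scale k = cos φ₀ / cos φ (so areas are preserved, h·k = 1).
k = cos φ₀ / cos φ = 1.86  ⇒  cos φ = cos 45° / 1.86 = 0.3802.
φ = arccos(0.3802) ≈ 67.7°.

67.7°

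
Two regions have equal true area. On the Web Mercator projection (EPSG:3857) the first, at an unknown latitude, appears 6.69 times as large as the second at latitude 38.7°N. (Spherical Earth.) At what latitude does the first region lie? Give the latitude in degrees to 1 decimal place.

72.4°

On Mercator, (apparent₁)/(apparent₂) = sec²φ₁ / sec²φ₂ when true areas are equal.
cos²φ₂ / cos²φ₁ = 6.69  ⇒  cos φ₁ = cos 38.7° / √6.69 = 0.7804/2.587 = 0.3017.
φ₁ = arccos(0.3017) ≈ 72.4°.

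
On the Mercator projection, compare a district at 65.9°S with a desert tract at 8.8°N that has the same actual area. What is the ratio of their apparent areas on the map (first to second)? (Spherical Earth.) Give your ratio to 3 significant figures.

5.86

On Mercator, area is exaggerated by sec²φ = 1/cos²φ.
At 65.9°: sec²(65.9°) = 1/0.4083² = 5.998.
At 8.8°: sec²(8.8°) = 1/0.9882² = 1.024.
Ratio = 5.998/1.024 = cos²(8.8°)/cos²(65.9°) ≈ 5.86.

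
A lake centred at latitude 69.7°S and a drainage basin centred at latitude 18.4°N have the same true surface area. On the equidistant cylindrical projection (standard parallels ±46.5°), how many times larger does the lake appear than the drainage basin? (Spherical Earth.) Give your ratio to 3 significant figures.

With standard parallel φ₀ = 46.5°, the equirectangular projection gives x = Rλ cos φ₀, y = Rφ, so h = 1 and k = cos 46.5° / cos φ.
Areal scale at 69.7°: h·k = 1.000 × 1.984 = 1.984.
Areal scale at 18.4°: h·k = 1.000 × 0.7254 = 0.7254.
Ratio = 1.984/0.7254 ≈ 2.74.

2.74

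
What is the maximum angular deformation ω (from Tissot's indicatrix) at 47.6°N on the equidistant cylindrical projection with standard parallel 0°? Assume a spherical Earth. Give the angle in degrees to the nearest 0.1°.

Plate carrée maps x = Rλ, y = Rφ. The meridian scale is h = 1 and the parallel scale is k = 1/cos φ = sec φ.
At 47.6°: h = 1.000, k = 1.483; principal scales a = 1.483, b = 1.000.
sin(ω/2) = (a − b)/(a + b) = 0.4830/2.483 = 0.1945, so ω = 2 arcsin(0.1945) ≈ 22.4°.

22.4°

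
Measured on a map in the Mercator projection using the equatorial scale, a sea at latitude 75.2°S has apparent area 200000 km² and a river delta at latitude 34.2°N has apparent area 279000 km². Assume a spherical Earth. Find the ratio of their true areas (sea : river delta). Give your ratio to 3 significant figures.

On Mercator the areal scale is sec²φ, so true area = apparent × cos²φ.
True area of sea: 200000 × cos²(75.2°) = 200000 × 0.06525 = 13050 km².
True area of river delta: 279000 × cos²(34.2°) = 279000 × 0.6841 = 190900 km².
Ratio = 13050 / 190900 ≈ 0.0684.

0.0684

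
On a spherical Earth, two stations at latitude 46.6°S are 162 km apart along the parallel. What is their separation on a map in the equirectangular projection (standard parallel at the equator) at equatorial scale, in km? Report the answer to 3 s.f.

236 km

For the equirectangular projection with φ₀ = 0 (plate carrée), h = 1 along meridians and k = sec φ along parallels.
Along the parallel, k = sec 46.6° = 1/0.6871 = 1.455.
Map distance = 162 × 1.455 ≈ 236 km.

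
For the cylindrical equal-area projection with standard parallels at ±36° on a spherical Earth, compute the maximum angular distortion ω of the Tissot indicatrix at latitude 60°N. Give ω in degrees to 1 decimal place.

53.1°

Cylindrical equal-area (φ₀ = 36°): h = cos φ / cos 36° along meridians, k = cos 36° / cos φ along parallels; h·k = 1.
At 60°: h = 0.6180, k = 1.618; principal scales a = 1.618, b = 0.6180.
sin(ω/2) = (a − b)/(a + b) = 1.0000/2.236 = 0.4472, so ω = 2 arcsin(0.4472) ≈ 53.1°.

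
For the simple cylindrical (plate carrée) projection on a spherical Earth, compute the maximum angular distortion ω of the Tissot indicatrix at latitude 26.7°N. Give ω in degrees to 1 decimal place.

For the equirectangular projection with φ₀ = 0 (plate carrée), h = 1 along meridians and k = sec φ along parallels.
At 26.7°: h = 1.000, k = 1.119; principal scales a = 1.119, b = 1.000.
sin(ω/2) = (a − b)/(a + b) = 0.1194/2.119 = 0.05632, so ω = 2 arcsin(0.05632) ≈ 6.5°.

6.5°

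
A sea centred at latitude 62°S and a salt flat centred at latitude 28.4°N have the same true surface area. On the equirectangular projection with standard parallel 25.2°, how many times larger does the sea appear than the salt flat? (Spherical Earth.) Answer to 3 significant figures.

1.87

The equidistant cylindrical projection with φ₀ = 25.2° has h = 1 (meridians true) and k = cos φ₀ / cos φ along parallels.
Areal scale at 62°: h·k = 1.000 × 1.927 = 1.927.
Areal scale at 28.4°: h·k = 1.000 × 1.029 = 1.029.
Ratio = 1.927/1.029 ≈ 1.87.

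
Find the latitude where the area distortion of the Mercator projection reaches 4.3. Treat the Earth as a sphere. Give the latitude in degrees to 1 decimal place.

Mercator areal scale is sec²φ.
sec²φ = 4.3  ⇒  cos²φ = 0.2326  ⇒  cos φ = 0.4822.
φ = arccos(0.4822) ≈ 61.2°.

61.2°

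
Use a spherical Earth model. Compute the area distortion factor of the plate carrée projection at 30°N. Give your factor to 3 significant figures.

Plate carrée maps x = Rλ, y = Rφ. The meridian scale is h = 1 and the parallel scale is k = 1/cos φ = sec φ.
Areal scale = h·k = 1 × sec φ; at 30°, h = 1.000, k = 1.155, so h·k = 1.155.

1.15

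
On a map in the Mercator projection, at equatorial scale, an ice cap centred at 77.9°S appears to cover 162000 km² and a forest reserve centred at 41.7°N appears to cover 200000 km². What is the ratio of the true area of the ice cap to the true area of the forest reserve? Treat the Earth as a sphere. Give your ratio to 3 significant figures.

On Mercator the areal scale is sec²φ, so true area = apparent × cos²φ.
True area of ice cap: 162000 × cos²(77.9°) = 162000 × 0.04394 = 7118 km².
True area of forest reserve: 200000 × cos²(41.7°) = 200000 × 0.5575 = 111500 km².
Ratio = 7118 / 111500 ≈ 0.0638.

0.0638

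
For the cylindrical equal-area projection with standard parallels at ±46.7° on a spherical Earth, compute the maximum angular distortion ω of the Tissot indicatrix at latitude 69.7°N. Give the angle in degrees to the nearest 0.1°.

72.7°

A cylindrical equal-area projection with standard parallel φ₀ has meridian scale h = cos φ / cos φ₀ and parallel scale k = cos φ₀ / cos φ (so areas are preserved, h·k = 1).
At 69.7°: h = 0.5059, k = 1.977; principal scales a = 1.977, b = 0.5059.
sin(ω/2) = (a − b)/(a + b) = 1.471/2.483 = 0.5925, so ω = 2 arcsin(0.5925) ≈ 72.7°.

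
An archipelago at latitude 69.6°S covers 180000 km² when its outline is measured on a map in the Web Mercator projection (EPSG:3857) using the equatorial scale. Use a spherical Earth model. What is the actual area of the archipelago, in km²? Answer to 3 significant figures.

For Mercator, h = k = sec φ (a conformal cylindrical projection has a single point scale, 1/cos φ).
Areal scale = k² = sec²φ = 1/cos²(69.6°) = 1/0.3486² = 8.230.
True area = apparent / (areal scale) = 180000 / 8.230 ≈ 21900 km².

21900 km²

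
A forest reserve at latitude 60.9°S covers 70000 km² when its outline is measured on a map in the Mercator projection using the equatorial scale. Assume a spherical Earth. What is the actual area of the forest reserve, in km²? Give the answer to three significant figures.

Mercator is conformal, so the point scale is isotropic: h = k = sec φ = 1/cos φ.
Areal scale = k² = sec²φ = 1/cos²(60.9°) = 1/0.4863² = 4.228.
True area = apparent / (areal scale) = 70000 / 4.228 ≈ 16600 km².

16600 km²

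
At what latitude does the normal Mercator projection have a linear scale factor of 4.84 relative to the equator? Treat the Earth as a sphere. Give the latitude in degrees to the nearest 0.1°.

Mercator scale is k = sec φ = 1/cos φ.
1/cos φ = 4.84  ⇒  cos φ = 0.2066  ⇒  φ = arccos(0.2066) ≈ 78.1°.

78.1°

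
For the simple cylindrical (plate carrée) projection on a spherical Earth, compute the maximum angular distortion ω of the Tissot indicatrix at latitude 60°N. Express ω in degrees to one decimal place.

38.9°

For the equirectangular projection with φ₀ = 0 (plate carrée), h = 1 along meridians and k = sec φ along parallels.
At 60°: h = 1.000, k = 2.000; principal scales a = 2.000, b = 1.000.
sin(ω/2) = (a − b)/(a + b) = 1.0000/3.000 = 0.3333, so ω = 2 arcsin(0.3333) ≈ 38.9°.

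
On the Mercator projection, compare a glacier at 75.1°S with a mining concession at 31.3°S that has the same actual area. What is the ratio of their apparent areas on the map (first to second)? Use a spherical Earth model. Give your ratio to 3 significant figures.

Mercator areal scale is sec²φ.
At 75.1°: sec²(75.1°) = 1/0.2571² = 15.12.
At 31.3°: sec²(31.3°) = 1/0.8545² = 1.370.
Ratio = 15.12/1.370 = cos²(31.3°)/cos²(75.1°) ≈ 11.0.

11.0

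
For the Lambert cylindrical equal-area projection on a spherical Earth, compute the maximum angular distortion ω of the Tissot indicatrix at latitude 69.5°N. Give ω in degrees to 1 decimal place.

102.8°

The Lambert cylindrical equal-area projection is the cylindrical equal-area projection with its standard parallel at the equator (φ₀ = 0). For cylindrical equal-area with standard parallel φ₀, h = cos φ / cos φ₀ and k = cos φ₀ / cos φ, so h·k = 1.
At 69.5°: h = 0.3502, k = 2.855; principal scales a = 2.855, b = 0.3502.
sin(ω/2) = (a − b)/(a + b) = 2.505/3.206 = 0.7815, so ω = 2 arcsin(0.7815) ≈ 102.8°.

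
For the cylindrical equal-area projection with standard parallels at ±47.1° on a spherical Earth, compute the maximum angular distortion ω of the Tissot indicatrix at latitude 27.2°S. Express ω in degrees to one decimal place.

30.3°

A cylindrical equal-area projection with standard parallel φ₀ has meridian scale h = cos φ / cos φ₀ and parallel scale k = cos φ₀ / cos φ (so areas are preserved, h·k = 1).
At 27.2°: h = 1.307, k = 0.7654; principal scales a = 1.307, b = 0.7654.
sin(ω/2) = (a − b)/(a + b) = 0.5412/2.072 = 0.2612, so ω = 2 arcsin(0.2612) ≈ 30.3°.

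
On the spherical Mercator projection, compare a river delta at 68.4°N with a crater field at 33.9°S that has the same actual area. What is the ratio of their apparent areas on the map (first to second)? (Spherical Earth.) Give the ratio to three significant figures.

Mercator areal scale is sec²φ.
At 68.4°: sec²(68.4°) = 1/0.3681² = 7.379.
At 33.9°: sec²(33.9°) = 1/0.8300² = 1.452.
Ratio = 7.379/1.452 = cos²(33.9°)/cos²(68.4°) ≈ 5.08.

5.08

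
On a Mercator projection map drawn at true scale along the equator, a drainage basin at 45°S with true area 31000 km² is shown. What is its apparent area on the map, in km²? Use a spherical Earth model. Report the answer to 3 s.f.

62000 km²

For Mercator, h = k = sec φ (a conformal cylindrical projection has a single point scale, 1/cos φ).
Areal scale = k² = sec²φ = 1/cos²(45°) = 1/0.7071² = 2.000.
Apparent area = 31000 × 2.000 ≈ 62000 km².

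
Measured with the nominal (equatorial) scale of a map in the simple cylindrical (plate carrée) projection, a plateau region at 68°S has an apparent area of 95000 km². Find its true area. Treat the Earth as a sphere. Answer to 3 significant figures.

Plate carrée maps x = Rλ, y = Rφ. The meridian scale is h = 1 and the parallel scale is k = 1/cos φ = sec φ.
Areal scale = h·k = 1 × sec φ; at 68°, h = 1.000, k = 2.669, so h·k = 2.669.
True area = apparent / (areal scale) = 95000 / 2.669 ≈ 35600 km².

35600 km²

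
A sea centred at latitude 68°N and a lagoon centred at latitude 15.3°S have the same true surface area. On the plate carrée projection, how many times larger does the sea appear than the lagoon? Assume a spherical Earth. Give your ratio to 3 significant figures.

2.57

For the equirectangular projection with φ₀ = 0 (plate carrée), h = 1 along meridians and k = sec φ along parallels.
Areal scale at 68°: h·k = 1.000 × 2.669 = 2.669.
Areal scale at 15.3°: h·k = 1.000 × 1.037 = 1.037.
Ratio = 2.669/1.037 ≈ 2.57.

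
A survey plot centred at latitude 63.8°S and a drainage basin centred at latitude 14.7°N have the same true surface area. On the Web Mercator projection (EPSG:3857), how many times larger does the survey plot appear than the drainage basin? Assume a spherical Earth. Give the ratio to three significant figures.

4.80

Mercator is conformal with k = sec φ, so areal scale = k² = sec²φ.
At 63.8°: sec²(63.8°) = 1/0.4415² = 5.130.
At 14.7°: sec²(14.7°) = 1/0.9673² = 1.069.
Ratio = 5.130/1.069 = cos²(14.7°)/cos²(63.8°) ≈ 4.80.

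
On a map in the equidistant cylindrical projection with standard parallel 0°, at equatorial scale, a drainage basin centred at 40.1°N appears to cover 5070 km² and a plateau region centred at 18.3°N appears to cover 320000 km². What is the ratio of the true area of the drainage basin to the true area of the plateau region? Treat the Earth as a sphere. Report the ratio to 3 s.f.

0.0128

On the plate carrée, areal scale = h·k = 1 × sec φ, so true area = apparent × cos φ.
True area of drainage basin: 5070 × cos(40.1°) = 5070 × 0.7649 = 3878 km².
True area of plateau region: 320000 × cos(18.3°) = 320000 × 0.9494 = 303800 km².
Ratio = 3878 / 303800 ≈ 0.0128.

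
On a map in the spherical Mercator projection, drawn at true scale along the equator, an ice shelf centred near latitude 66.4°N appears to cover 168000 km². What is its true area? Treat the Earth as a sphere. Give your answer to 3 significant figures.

The Mercator projection is conformal; its linear scale factor is the same in every direction and equals sec φ = 1/cos φ.
Areal scale = k² = sec²φ = 1/cos²(66.4°) = 1/0.4003² = 6.239.
True area = apparent / (areal scale) = 168000 / 6.239 ≈ 26900 km².

26900 km²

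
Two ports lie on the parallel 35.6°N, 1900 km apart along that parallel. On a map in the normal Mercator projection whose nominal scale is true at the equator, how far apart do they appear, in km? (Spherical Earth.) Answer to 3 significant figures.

2340 km

Mercator is conformal, so the point scale is isotropic: h = k = sec φ = 1/cos φ.
Along the parallel, k = sec 35.6° = 1/0.8131 = 1.230.
Map distance = 1900 × 1.230 ≈ 2340 km.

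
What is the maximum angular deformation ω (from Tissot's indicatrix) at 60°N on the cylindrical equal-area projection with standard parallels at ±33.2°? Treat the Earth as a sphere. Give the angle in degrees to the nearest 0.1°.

Cylindrical equal-area (φ₀ = 33.2°): h = cos φ / cos 33.2° along meridians, k = cos 33.2° / cos φ along parallels; h·k = 1.
At 60°: h = 0.5975, k = 1.674; principal scales a = 1.674, b = 0.5975.
sin(ω/2) = (a − b)/(a + b) = 1.076/2.271 = 0.4738, so ω = 2 arcsin(0.4738) ≈ 56.6°.

56.6°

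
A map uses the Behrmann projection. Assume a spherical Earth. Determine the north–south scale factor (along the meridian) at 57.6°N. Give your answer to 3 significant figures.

0.619

Behrmann is a cylindrical equal-area projection with standard parallels at ±30°. A cylindrical equal-area projection with standard parallel φ₀ has meridian scale h = cos φ / cos φ₀ and parallel scale k = cos φ₀ / cos φ (so areas are preserved, h·k = 1).
h = cos 57.6° / cos 30° = 0.5358/0.8660 = 0.6187.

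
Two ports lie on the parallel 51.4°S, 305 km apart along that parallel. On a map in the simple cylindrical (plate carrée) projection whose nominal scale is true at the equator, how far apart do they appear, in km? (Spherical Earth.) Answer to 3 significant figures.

489 km

Plate carrée maps x = Rλ, y = Rφ. The meridian scale is h = 1 and the parallel scale is k = 1/cos φ = sec φ.
Along the parallel, k = sec 51.4° = 1/0.6239 = 1.603.
Map distance = 305 × 1.603 ≈ 489 km.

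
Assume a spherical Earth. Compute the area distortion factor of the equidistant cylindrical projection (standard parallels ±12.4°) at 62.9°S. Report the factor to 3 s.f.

The equidistant cylindrical projection with φ₀ = 12.4° has h = 1 (meridians true) and k = cos φ₀ / cos φ along parallels.
Areal scale = h·k = 1 × cos φ₀ / cos φ; at 62.9°, h = 1.000, k = 2.144, so h·k = 2.144.

2.14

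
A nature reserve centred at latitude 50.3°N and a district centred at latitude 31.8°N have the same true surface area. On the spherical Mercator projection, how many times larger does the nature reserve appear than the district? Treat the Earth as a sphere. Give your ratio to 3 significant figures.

Mercator is conformal with k = sec φ, so areal scale = k² = sec²φ.
At 50.3°: sec²(50.3°) = 1/0.6388² = 2.451.
At 31.8°: sec²(31.8°) = 1/0.8499² = 1.384.
Ratio = 2.451/1.384 = cos²(31.8°)/cos²(50.3°) ≈ 1.77.

1.77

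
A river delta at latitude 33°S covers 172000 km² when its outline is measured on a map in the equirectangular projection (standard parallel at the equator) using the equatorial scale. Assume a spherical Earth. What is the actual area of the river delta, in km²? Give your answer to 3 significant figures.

In the plate carrée (x = Rλ, y = Rφ), meridians are true-scale (h = 1) and parallels are stretched by k = sec φ.
Areal scale = h·k = 1 × sec φ; at 33°, h = 1.000, k = 1.192, so h·k = 1.192.
True area = apparent / (areal scale) = 172000 / 1.192 ≈ 144000 km².

144000 km²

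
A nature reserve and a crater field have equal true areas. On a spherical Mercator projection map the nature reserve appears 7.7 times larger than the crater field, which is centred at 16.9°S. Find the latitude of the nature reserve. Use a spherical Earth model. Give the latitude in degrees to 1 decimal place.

69.8°

Mercator areal scale is sec²φ, so apparent-area ratio = sec²φ₁ / sec²φ₂ = cos²φ₂ / cos²φ₁.
cos²φ₂ / cos²φ₁ = 7.7  ⇒  cos φ₁ = cos 16.9° / √7.7 = 0.9568/2.775 = 0.3448.
φ₁ = arccos(0.3448) ≈ 69.8°.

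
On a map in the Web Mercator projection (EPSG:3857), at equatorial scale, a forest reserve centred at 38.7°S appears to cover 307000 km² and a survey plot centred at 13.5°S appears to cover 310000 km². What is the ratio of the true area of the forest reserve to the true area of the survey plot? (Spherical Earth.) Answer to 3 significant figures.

0.638

Since Mercator area scale is 1/cos²φ, the true area equals the apparent area multiplied by cos²φ.
True area of forest reserve: 307000 × cos²(38.7°) = 307000 × 0.6091 = 187000 km².
True area of survey plot: 310000 × cos²(13.5°) = 310000 × 0.9455 = 293100 km².
Ratio = 187000 / 293100 ≈ 0.638.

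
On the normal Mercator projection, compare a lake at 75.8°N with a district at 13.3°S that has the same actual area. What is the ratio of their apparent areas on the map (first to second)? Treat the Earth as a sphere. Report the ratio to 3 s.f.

On Mercator, area is exaggerated by sec²φ = 1/cos²φ.
At 75.8°: sec²(75.8°) = 1/0.2453² = 16.62.
At 13.3°: sec²(13.3°) = 1/0.9732² = 1.056.
Ratio = 16.62/1.056 = cos²(13.3°)/cos²(75.8°) ≈ 15.7.

15.7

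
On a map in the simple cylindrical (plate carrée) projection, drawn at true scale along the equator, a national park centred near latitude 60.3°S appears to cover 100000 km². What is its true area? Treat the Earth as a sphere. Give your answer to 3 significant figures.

49500 km²

For the equirectangular projection with φ₀ = 0 (plate carrée), h = 1 along meridians and k = sec φ along parallels.
Areal scale = h·k = 1 × sec φ; at 60.3°, h = 1.000, k = 2.018, so h·k = 2.018.
True area = apparent / (areal scale) = 100000 / 2.018 ≈ 49500 km².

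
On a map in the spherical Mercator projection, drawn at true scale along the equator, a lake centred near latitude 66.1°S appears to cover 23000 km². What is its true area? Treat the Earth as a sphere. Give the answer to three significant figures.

Mercator is conformal, so the point scale is isotropic: h = k = sec φ = 1/cos φ.
Areal scale = k² = sec²φ = 1/cos²(66.1°) = 1/0.4051² = 6.092.
True area = apparent / (areal scale) = 23000 / 6.092 ≈ 3780 km².

3780 km²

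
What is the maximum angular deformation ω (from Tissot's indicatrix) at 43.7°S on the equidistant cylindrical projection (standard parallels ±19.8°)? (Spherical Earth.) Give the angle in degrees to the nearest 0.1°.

With standard parallel φ₀ = 19.8°, the equirectangular projection gives x = Rλ cos φ₀, y = Rφ, so h = 1 and k = cos 19.8° / cos φ.
At 43.7°: h = 1.000, k = 1.301; principal scales a = 1.301, b = 1.000.
sin(ω/2) = (a − b)/(a + b) = 0.3014/2.301 = 0.1310, so ω = 2 arcsin(0.1310) ≈ 15.1°.

15.1°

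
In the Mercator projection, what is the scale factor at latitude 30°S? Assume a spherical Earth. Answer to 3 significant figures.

1.15

Mercator is conformal, so the point scale is isotropic: h = k = sec φ = 1/cos φ.
k = 1/cos 30° = 1/0.8660 = 1.155.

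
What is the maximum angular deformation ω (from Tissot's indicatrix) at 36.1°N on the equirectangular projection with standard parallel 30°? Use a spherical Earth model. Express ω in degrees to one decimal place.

4.0°

The equidistant cylindrical projection with φ₀ = 30° has h = 1 (meridians true) and k = cos φ₀ / cos φ along parallels.
At 36.1°: h = 1.000, k = 1.072; principal scales a = 1.072, b = 1.000.
sin(ω/2) = (a − b)/(a + b) = 0.07183/2.072 = 0.03467, so ω = 2 arcsin(0.03467) ≈ 4.0°.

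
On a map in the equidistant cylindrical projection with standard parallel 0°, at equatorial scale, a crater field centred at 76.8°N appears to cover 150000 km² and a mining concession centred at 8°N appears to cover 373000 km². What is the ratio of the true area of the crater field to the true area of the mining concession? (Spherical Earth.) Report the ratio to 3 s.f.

Plate carrée has h = 1 and k = sec φ, giving areal scale sec φ; true area = (apparent area) · cos φ.
True area of crater field: 150000 × cos(76.8°) = 150000 × 0.2284 = 34250 km².
True area of mining concession: 373000 × cos(8°) = 373000 × 0.9903 = 369400 km².
Ratio = 34250 / 369400 ≈ 0.0927.

0.0927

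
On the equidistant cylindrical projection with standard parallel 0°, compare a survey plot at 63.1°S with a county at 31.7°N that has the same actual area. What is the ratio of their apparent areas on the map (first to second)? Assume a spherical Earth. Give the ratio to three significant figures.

1.88

In the plate carrée (x = Rλ, y = Rφ), meridians are true-scale (h = 1) and parallels are stretched by k = sec φ.
Areal scale at 63.1°: h·k = 1.000 × 2.210 = 2.210.
Areal scale at 31.7°: h·k = 1.000 × 1.175 = 1.175.
Ratio = 2.210/1.175 ≈ 1.88.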